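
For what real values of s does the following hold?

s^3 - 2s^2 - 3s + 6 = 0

s = -1.7321 or s = 1.7321 or s = 2

Possible rational roots are divisors of 6. Testing s = 2 gives 0, so (s - 2) is a factor.
Divide: s^3 - 2s^2 - 3s + 6 = (s - 2)(s^2 - 3).
Apply the quadratic formula to s^2 - 3 = 0: s = (0 +/- sqrt(12))/2, i.e. s ~= 1.7321 or s ~= -1.7321.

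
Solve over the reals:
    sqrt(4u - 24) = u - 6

u = 6 or u = 10

Square both sides: 4u - 24 = (u - 6)^2.
Expand and rearrange: u^2 - 16u + 60 = 0.
Solving gives u = 10 or u = 6.
Check each candidate in the original equation:
  u = 10: sqrt(16) = 4, while u - 6 = 4 — valid.
  u = 6: sqrt(0) = 0, while u - 6 = 0 — valid.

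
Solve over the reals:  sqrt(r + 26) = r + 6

Square both sides: r + 26 = (r + 6)^2.
Expand and rearrange: r^2 + 11r + 10 = 0.
Solving gives r = -1 or r = -10.
Check each candidate in the original equation:
  r = -1: sqrt(25) = 5, while r + 6 = 5 — valid.
  r = -10: sqrt(16) = 4, while r + 6 = -4 — extraneous.

r = -1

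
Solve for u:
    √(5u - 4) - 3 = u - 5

u = 8

Isolate the radical: √(5u - 4) = u - 2.
Square both sides: 5u - 4 = (u - 2)².
Expand and rearrange: u² - 9u + 8 = 0.
Solving gives u = 8 or u = 1.
Check each candidate in the original equation:
  u = 8: √(36) = 6, while u - 2 = 6 — valid.
  u = 1: √(1) = 1, while u - 2 = -1 — extraneous.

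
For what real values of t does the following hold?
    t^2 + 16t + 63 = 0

t = -9 or t = -7

Factor: (t + 9)(t + 7) = 0.
So t = -9 or t = -7.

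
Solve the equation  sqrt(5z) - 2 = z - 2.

z = 0 or z = 5

Isolate the radical: sqrt(5z) = z.
Square both sides: 5z = (z)^2.
Expand and rearrange: z^2 - 5z = 0.
Solving gives z = 5 or z = 0.
Check each candidate in the original equation:
  z = 5: sqrt(25) = 5, while z = 5 — valid.
  z = 0: sqrt(0) = 0, while z = 0 — valid.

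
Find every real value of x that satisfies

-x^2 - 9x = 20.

Bring every term to one side: -x^2 - 9x - 20 = 0.
Factor: -1(x + 4)(x + 5) = 0.
So x = -4 or x = -5.

x = -5 or x = -4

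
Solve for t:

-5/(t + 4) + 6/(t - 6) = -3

Multiply both sides by (t + 4)(t - 6):
-5(t - 6) + 6(t + 4) = -3(t + 4)(t - 6).
Expand and collect terms: -3t^2 + 5t + 18 = 0.
By the quadratic formula, t = (-5 +/- sqrt(241)) / -6, so t ~= -1.754 or t ~= 3.4207.
Neither value makes a denominator zero (t != -4, t != 6), so both are valid.

t = -1.754 or t = 3.4207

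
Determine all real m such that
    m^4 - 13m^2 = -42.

Let u = m^2. The equation becomes u^2 - 13u + 42 = 0.
Factor: (u - 6)(u - 7) = 0, so u = 6 or u = 7.
m^2 = 6 gives m = +/-sqrt(6) ~= +/-2.4495.
m^2 = 7 gives m = +/-sqrt(7) ~= +/-2.6458.

m = -2.6458 or m = -2.4495 or m = 2.4495 or m = 2.6458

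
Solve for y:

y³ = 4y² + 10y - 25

y = -2.7913 or y = 1.7913 or y = 5

Rearrange: y³ - 4y² - 10y + 25 = 0.
Possible rational roots are divisors of 25. Testing y = 5 gives 0, so (y - 5) is a factor.
Divide: y³ - 4y² - 10y + 25 = (y - 5)(y² + y - 5).
Apply the quadratic formula to y² + y - 5 = 0: y = (-1 ± √21)/2, i.e. y ≈ 1.7913 or y ≈ -2.7913.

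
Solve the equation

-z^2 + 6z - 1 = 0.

Discriminant: (6)^2 - 4*(-1)*(-1) = 32.
Quadratic formula: z = (-6 +/- sqrt(32)) / (-2).
So z = 3 - 2*sqrt(2) ~= 0.1716 or z = 2*sqrt(2) + 3 ~= 5.8284.

z = 0.1716 or z = 5.8284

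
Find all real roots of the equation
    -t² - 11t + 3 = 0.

t = -11.2663 or t = 0.2663

Discriminant: (-11)² − 4·(-1)·3 = 133.
Quadratic formula: t = (11 ± √133) / (-2).
So t = -√(133)/2 - 11/2 ≈ -11.2663 or t = -11/2 + √(133)/2 ≈ 0.2663.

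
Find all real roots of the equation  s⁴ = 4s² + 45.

Let u = s². The equation becomes u² - 4u - 45 = 0.
Factor: (u + 5)(u - 9) = 0, so u = -5 or u = 9.
s² = -5 < 0 has no real solution.
s² = 9 gives s = ±3.

s = -3 or s = 3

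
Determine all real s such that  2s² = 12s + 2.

Rearrange to standard form: 2s² - 12s - 2 = 0.
Discriminant: (-12)² − 4·2·(-2) = 160.
Quadratic formula: s = (12 ± √160) / 4.
So s = 3 + √(10) ≈ 6.1623 or s = 3 - √(10) ≈ -0.1623.

s = -0.1623 or s = 6.1623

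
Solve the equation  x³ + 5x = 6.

x = 1

Rearrange: x³ + 5x - 6 = 0.
Possible rational roots are divisors of -6. Testing x = 1 gives 0, so (x - 1) is a factor.
Divide: x³ + 5x - 6 = (x - 1)(x² + x + 6).
The quadratic x² + x + 6 has discriminant -23 < 0, so no further real roots.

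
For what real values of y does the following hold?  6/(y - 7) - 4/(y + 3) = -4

y = -1.7944 or y = 5.2944

Multiply both sides by (y - 7)(y + 3):
6(y + 3) - 4(y - 7) = -4(y - 7)(y + 3).
Expand and collect terms: -4y^2 + 14y + 38 = 0.
By the quadratic formula, y = (-14 +/- sqrt(804)) / -8, so y ~= -1.7944 or y ~= 5.2944.
Neither value makes a denominator zero (y != 7, y != -3), so both are valid.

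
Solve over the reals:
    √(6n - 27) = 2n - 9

Square both sides: 6n - 27 = (2n - 9)².
Expand and rearrange: 4n² - 42n + 108 = 0.
Solving gives n = 6 or n = 4.5.
Check each candidate in the original equation:
  n = 6: √(9) = 3, while 2n - 9 = 3 — valid.
  n = 4.5: √(0) = 0, while 2n - 9 = 0 — valid.

n = 4.5 or n = 6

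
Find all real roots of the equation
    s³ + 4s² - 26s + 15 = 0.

s = -7.6533 or s = 0.6533 or s = 3

Possible rational roots are divisors of 15. Testing s = 3 gives 0, so (s - 3) is a factor.
Divide: s³ + 4s² - 26s + 15 = (s - 3)(s² + 7s - 5).
Apply the quadratic formula to s² + 7s - 5 = 0: s = (-7 ± √69)/2, i.e. s ≈ 0.6533 or s ≈ -7.6533.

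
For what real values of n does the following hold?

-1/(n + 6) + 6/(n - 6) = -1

n = -3 or n = -2

Multiply both sides by (n + 6)(n - 6):
-(n - 6) + 6(n + 6) = -(n + 6)(n - 6).
Expand and collect terms: -n^2 - 5n - 6 = 0.
Factor or apply the quadratic formula: n = -3 or n = -2.
Neither value makes a denominator zero (n != -6, n != 6), so both are valid.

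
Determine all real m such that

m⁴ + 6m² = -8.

No real solutions.

Let u = m². The equation becomes u² + 6u + 8 = 0.
Factor: (u + 2)(u + 4) = 0, so u = -2 or u = -4.
m² = -2 < 0 has no real solution.
m² = -4 < 0 has no real solution.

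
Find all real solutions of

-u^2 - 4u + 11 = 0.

u = -5.873 or u = 1.873

Discriminant: (-4)^2 - 4*(-1)*11 = 60.
Quadratic formula: u = (4 +/- sqrt(60)) / (-2).
So u = -sqrt(15) - 2 ~= -5.873 or u = -2 + sqrt(15) ~= 1.873.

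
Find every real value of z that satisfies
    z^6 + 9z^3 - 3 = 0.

Let u = z^3. The equation becomes u^2 + 9u - 3 = 0.
By the quadratic formula, u = -9/2 + sqrt(93)/2 or u = -sqrt(93)/2 - 9/2.
z^3 = -9/2 + sqrt(93)/2 gives z = (-9/2 + sqrt(93)/2)^(1/3) ~= 0.6853.
z^3 = -sqrt(93)/2 - 9/2 gives z = -(9/2 + sqrt(93)/2)^(1/3) ~= -2.1046.

z = -2.1046 or z = 0.6853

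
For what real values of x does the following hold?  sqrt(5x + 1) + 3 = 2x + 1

Isolate the radical: sqrt(5x + 1) = 2x - 2.
Square both sides: 5x + 1 = (2x - 2)^2.
Expand and rearrange: 4x^2 - 13x + 3 = 0.
Solving gives x = 3 or x = 0.25.
Check each candidate in the original equation:
  x = 3: sqrt(16) = 4, while 2x - 2 = 4 — valid.
  x = 0.25: sqrt(2.25) = 1.5, while 2x - 2 = -1.5 — extraneous.

x = 3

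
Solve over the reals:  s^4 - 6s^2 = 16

Let u = s^2. The equation becomes u^2 - 6u - 16 = 0.
Factor: (u - 8)(u + 2) = 0, so u = 8 or u = -2.
s^2 = 8 gives s = +/-2*sqrt(2) ~= +/-2.8284.
s^2 = -2 < 0 has no real solution.

s = -2.8284 or s = 2.8284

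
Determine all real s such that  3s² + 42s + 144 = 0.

s = -8 or s = -6

Factor: 3(s + 8)(s + 6) = 0.
So s = -8 or s = -6.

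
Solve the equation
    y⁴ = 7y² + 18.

Let u = y². The equation becomes u² - 7u - 18 = 0.
Factor: (u + 2)(u - 9) = 0, so u = -2 or u = 9.
y² = -2 < 0 has no real solution.
y² = 9 gives y = ±3.

y = -3 or y = 3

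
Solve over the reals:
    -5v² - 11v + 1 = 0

v = -2.2874 or v = 0.0874

Discriminant: (-11)² − 4·(-5)·1 = 141.
Quadratic formula: v = (11 ± √141) / (-10).
So v = -√(141)/10 - 11/10 ≈ -2.2874 or v = -11/10 + √(141)/10 ≈ 0.0874.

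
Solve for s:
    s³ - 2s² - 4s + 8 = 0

s = -2 or s = 2

Possible rational roots are divisors of 8. Testing s = -2 gives 0, so (s + 2) is a factor.
Divide: s³ - 2s² - 4s + 8 = (s + 2)(s² - 4s + 4).
The quadratic has the repeated root s = 2.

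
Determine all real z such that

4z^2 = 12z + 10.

Rearrange to standard form: 4z^2 - 12z - 10 = 0.
Discriminant: (-12)^2 - 4*4*(-10) = 304.
Quadratic formula: z = (12 +/- sqrt(304)) / 8.
So z = 3/2 + sqrt(19)/2 ~= 3.6794 or z = 3/2 - sqrt(19)/2 ~= -0.6794.

z = -0.6794 or z = 3.6794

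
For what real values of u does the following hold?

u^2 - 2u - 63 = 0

u = -7 or u = 9

Factor: (u + 7)(u - 9) = 0.
So u = -7 or u = 9.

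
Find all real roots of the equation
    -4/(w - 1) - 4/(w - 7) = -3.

Multiply both sides by (w - 1)(w - 7):
-4(w - 7) - 4(w - 1) = -3(w - 1)(w - 7).
Expand and collect terms: -3w^2 + 32w - 53 = 0.
By the quadratic formula, w = (-32 +/- sqrt(388)) / -6, so w ~= 2.0504 or w ~= 8.6163.
Neither value makes a denominator zero (w != 1, w != 7), so both are valid.

w = 2.0504 or w = 8.6163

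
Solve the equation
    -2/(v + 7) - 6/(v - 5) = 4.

v = -7.5678 or v = 3.5678

Multiply both sides by (v + 7)(v - 5):
-2(v - 5) - 6(v + 7) = 4(v + 7)(v - 5).
Expand and collect terms: 4v^2 + 16v - 108 = 0.
By the quadratic formula, v = (-16 +/- sqrt(1984)) / 8, so v ~= 3.5678 or v ~= -7.5678.
Neither value makes a denominator zero (v != -7, v != 5), so both are valid.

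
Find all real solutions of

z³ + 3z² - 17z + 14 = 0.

z = -6.1401 or z = 1.1401 or z = 2

Possible rational roots are divisors of 14. Testing z = 2 gives 0, so (z - 2) is a factor.
Divide: z³ + 3z² - 17z + 14 = (z - 2)(z² + 5z - 7).
Apply the quadratic formula to z² + 5z - 7 = 0: z = (-5 ± √53)/2, i.e. z ≈ 1.1401 or z ≈ -6.1401.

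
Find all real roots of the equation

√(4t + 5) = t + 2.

t = -1 or t = 1

Square both sides: 4t + 5 = (t + 2)².
Expand and rearrange: t² - 1 = 0.
Solving gives t = 1 or t = -1.
Check each candidate in the original equation:
  t = 1: √(9) = 3, while t + 2 = 3 — valid.
  t = -1: √(1) = 1, while t + 2 = 1 — valid.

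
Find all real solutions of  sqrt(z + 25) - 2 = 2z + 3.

z = 0

Isolate the radical: sqrt(z + 25) = 2z + 5.
Square both sides: z + 25 = (2z + 5)^2.
Expand and rearrange: 4z^2 + 19z = 0.
Solving gives z = 0 or z = -4.75.
Check each candidate in the original equation:
  z = 0: sqrt(25) = 5, while 2z + 5 = 5 — valid.
  z = -4.75: sqrt(20.25) = 4.5, while 2z + 5 = -4.5 — extraneous.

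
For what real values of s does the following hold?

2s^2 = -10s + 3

Rearrange to standard form: 2s^2 + 10s - 3 = 0.
Discriminant: (10)^2 - 4*2*(-3) = 124.
Quadratic formula: s = (-10 +/- sqrt(124)) / 4.
So s = -5/2 + sqrt(31)/2 ~= 0.2839 or s = -sqrt(31)/2 - 5/2 ~= -5.2839.

s = -5.2839 or s = 0.2839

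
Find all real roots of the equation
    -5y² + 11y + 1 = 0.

Discriminant: (11)² − 4·(-5)·1 = 141.
Quadratic formula: y = (-11 ± √141) / (-10).
So y = 11/10 - √(141)/10 ≈ -0.0874 or y = 11/10 + √(141)/10 ≈ 2.2874.

y = -0.0874 or y = 2.2874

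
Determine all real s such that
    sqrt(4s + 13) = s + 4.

Square both sides: 4s + 13 = (s + 4)^2.
Expand and rearrange: s^2 + 4s + 3 = 0.
Solving gives s = -1 or s = -3.
Check each candidate in the original equation:
  s = -1: sqrt(9) = 3, while s + 4 = 3 — valid.
  s = -3: sqrt(1) = 1, while s + 4 = 1 — valid.

s = -3 or s = -1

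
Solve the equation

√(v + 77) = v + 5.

Square both sides: v + 77 = (v + 5)².
Expand and rearrange: v² + 9v - 52 = 0.
Solving gives v = 4 or v = -13.
Check each candidate in the original equation:
  v = 4: √(81) = 9, while v + 5 = 9 — valid.
  v = -13: √(64) = 8, while v + 5 = -8 — extraneous.

v = 4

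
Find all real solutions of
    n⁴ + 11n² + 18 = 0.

No real solutions.

Let u = n². The equation becomes u² + 11u + 18 = 0.
Factor: (u + 2)(u + 9) = 0, so u = -2 or u = -9.
n² = -2 < 0 has no real solution.
n² = -9 < 0 has no real solution.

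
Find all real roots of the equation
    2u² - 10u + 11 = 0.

u = 1.634 or u = 3.366

Discriminant: (-10)² − 4·2·11 = 12.
Quadratic formula: u = (10 ± √12) / 4.
So u = √(3)/2 + 5/2 ≈ 3.366 or u = 5/2 - √(3)/2 ≈ 1.634.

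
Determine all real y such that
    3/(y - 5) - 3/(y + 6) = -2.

Multiply both sides by (y - 5)(y + 6):
3(y + 6) - 3(y - 5) = -2(y - 5)(y + 6).
Expand and collect terms: -2y^2 - 2y + 27 = 0.
By the quadratic formula, y = (2 +/- sqrt(220)) / -4, so y ~= -4.2081 or y ~= 3.2081.
Neither value makes a denominator zero (y != 5, y != -6), so both are valid.

y = -4.2081 or y = 3.2081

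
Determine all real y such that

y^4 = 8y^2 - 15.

y = -2.2361 or y = -1.7321 or y = 1.7321 or y = 2.2361

Let u = y^2. The equation becomes u^2 - 8u + 15 = 0.
Factor: (u - 5)(u - 3) = 0, so u = 5 or u = 3.
y^2 = 5 gives y = +/-sqrt(5) ~= +/-2.2361.
y^2 = 3 gives y = +/-sqrt(3) ~= +/-1.7321.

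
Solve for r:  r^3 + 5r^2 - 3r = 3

r = -5.4495 or r = -0.5505 or r = 1

Rearrange: r^3 + 5r^2 - 3r - 3 = 0.
Possible rational roots are divisors of -3. Testing r = 1 gives 0, so (r - 1) is a factor.
Divide: r^3 + 5r^2 - 3r - 3 = (r - 1)(r^2 + 6r + 3).
Apply the quadratic formula to r^2 + 6r + 3 = 0: r = (-6 +/- sqrt(24))/2, i.e. r ~= -0.5505 or r ~= -5.4495.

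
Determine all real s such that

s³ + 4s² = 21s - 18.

s = -7.2426 or s = 1.2426 or s = 2

Rearrange: s³ + 4s² - 21s + 18 = 0.
Possible rational roots are divisors of 18. Testing s = 2 gives 0, so (s - 2) is a factor.
Divide: s³ + 4s² - 21s + 18 = (s - 2)(s² + 6s - 9).
Apply the quadratic formula to s² + 6s - 9 = 0: s = (-6 ± √72)/2, i.e. s ≈ 1.2426 or s ≈ -7.2426.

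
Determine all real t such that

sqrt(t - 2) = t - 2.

t = 2 or t = 3

Square both sides: t - 2 = (t - 2)^2.
Expand and rearrange: t^2 - 5t + 6 = 0.
Solving gives t = 3 or t = 2.
Check each candidate in the original equation:
  t = 3: sqrt(1) = 1, while t - 2 = 1 — valid.
  t = 2: sqrt(0) = 0, while t - 2 = 0 — valid.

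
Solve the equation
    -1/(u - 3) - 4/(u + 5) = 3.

u = -6.3824 or u = 2.7158

Multiply both sides by (u - 3)(u + 5):
-(u + 5) - 4(u - 3) = 3(u - 3)(u + 5).
Expand and collect terms: 3u² + 11u - 52 = 0.
By the quadratic formula, u = (-11 ± √745) / 6, so u ≈ 2.7158 or u ≈ -6.3824.
Neither value makes a denominator zero (u ≠ 3, u ≠ -5), so both are valid.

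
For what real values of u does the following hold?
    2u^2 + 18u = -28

u = -7 or u = -2

Bring every term to one side: 2u^2 + 18u + 28 = 0.
Factor: 2(u + 2)(u + 7) = 0.
So u = -2 or u = -7.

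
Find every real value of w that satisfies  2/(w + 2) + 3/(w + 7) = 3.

w = -6.1387 or w = -1.1946

Multiply both sides by (w + 2)(w + 7):
2(w + 7) + 3(w + 2) = 3(w + 2)(w + 7).
Expand and collect terms: 3w² + 22w + 22 = 0.
By the quadratic formula, w = (-22 ± √220) / 6, so w ≈ -1.1946 or w ≈ -6.1387.
Neither value makes a denominator zero (w ≠ -2, w ≠ -7), so both are valid.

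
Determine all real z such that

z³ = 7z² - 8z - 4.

Rearrange: z³ - 7z² + 8z + 4 = 0.
Possible rational roots are divisors of 4. Testing z = 2 gives 0, so (z - 2) is a factor.
Divide: z³ - 7z² + 8z + 4 = (z - 2)(z² - 5z - 2).
Apply the quadratic formula to z² - 5z - 2 = 0: z = (5 ± √33)/2, i.e. z ≈ 5.3723 or z ≈ -0.3723.

z = -0.3723 or z = 2 or z = 5.3723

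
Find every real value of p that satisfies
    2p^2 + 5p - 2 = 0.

Discriminant: (5)^2 - 4*2*(-2) = 41.
Quadratic formula: p = (-5 +/- sqrt(41)) / 4.
So p = -5/4 + sqrt(41)/4 ~= 0.3508 or p = -sqrt(41)/4 - 5/4 ~= -2.8508.

p = -2.8508 or p = 0.3508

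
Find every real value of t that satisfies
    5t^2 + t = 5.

t = -1.105 or t = 0.905

Rearrange to standard form: 5t^2 + t - 5 = 0.
Discriminant: (1)^2 - 4*5*(-5) = 101.
Quadratic formula: t = (-1 +/- sqrt(101)) / 10.
So t = -1/10 + sqrt(101)/10 ~= 0.905 or t = -sqrt(101)/10 - 1/10 ~= -1.105.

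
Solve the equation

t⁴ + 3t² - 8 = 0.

t = -1.3044 or t = 1.3044

Let u = t². The equation becomes u² + 3u - 8 = 0.
By the quadratic formula, u = -3/2 + √(41)/2 or u = -√(41)/2 - 3/2.
t² = -3/2 + √(41)/2 gives t = ±√(-3/2 + √(41)/2) ≈ ±1.3044.
t² = -√(41)/2 - 3/2 < 0 has no real solution.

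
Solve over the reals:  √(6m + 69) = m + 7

Square both sides: 6m + 69 = (m + 7)².
Expand and rearrange: m² + 8m - 20 = 0.
Solving gives m = 2 or m = -10.
Check each candidate in the original equation:
  m = 2: √(81) = 9, while m + 7 = 9 — valid.
  m = -10: √(9) = 3, while m + 7 = -3 — extraneous.

m = 2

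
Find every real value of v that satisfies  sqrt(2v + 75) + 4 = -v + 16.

v = 3

Isolate the radical: sqrt(2v + 75) = -v + 12.
Square both sides: 2v + 75 = (-v + 12)^2.
Expand and rearrange: v^2 - 26v + 69 = 0.
Solving gives v = 23 or v = 3.
Check each candidate in the original equation:
  v = 23: sqrt(121) = 11, while -v + 12 = -11 — extraneous.
  v = 3: sqrt(81) = 9, while -v + 12 = 9 — valid.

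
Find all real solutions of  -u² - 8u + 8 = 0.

Discriminant: (-8)² − 4·(-1)·8 = 96.
Quadratic formula: u = (8 ± √96) / (-2).
So u = -2·√(6) - 4 ≈ -8.899 or u = -4 + 2·√(6) ≈ 0.899.

u = -8.899 or u = 0.899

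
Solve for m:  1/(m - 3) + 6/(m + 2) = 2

m = 0.5 or m = 4

Multiply both sides by (m - 3)(m + 2):
(m + 2) + 6(m - 3) = 2(m - 3)(m + 2).
Expand and collect terms: 2m^2 - 9m + 4 = 0.
Factor or apply the quadratic formula: m = 4 or m = 0.5.
Neither value makes a denominator zero (m != 3, m != -2), so both are valid.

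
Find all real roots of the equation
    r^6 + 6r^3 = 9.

Let u = r^3. The equation becomes u^2 + 6u - 9 = 0.
By the quadratic formula, u = -3 + 3*sqrt(2) or u = -3*sqrt(2) - 3.
r^3 = -3 + 3*sqrt(2) gives r = (-3 + 3*sqrt(2))^(1/3) ~= 1.0751.
r^3 = -3*sqrt(2) - 3 gives r = -(3 + 3*sqrt(2))^(1/3) ~= -1.9348.

r = -1.9348 or r = 1.0751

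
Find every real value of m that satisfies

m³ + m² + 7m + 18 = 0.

Possible rational roots are divisors of 18. Testing m = -2 gives 0, so (m + 2) is a factor.
Divide: m³ + m² + 7m + 18 = (m + 2)(m² - m + 9).
The quadratic m² - m + 9 has discriminant -35 < 0, so no further real roots.

m = -2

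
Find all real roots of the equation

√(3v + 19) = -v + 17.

Square both sides: 3v + 19 = (-v + 17)².
Expand and rearrange: v² - 37v + 270 = 0.
Solving gives v = 27 or v = 10.
Check each candidate in the original equation:
  v = 27: √(100) = 10, while -v + 17 = -10 — extraneous.
  v = 10: √(49) = 7, while -v + 17 = 7 — valid.

v = 10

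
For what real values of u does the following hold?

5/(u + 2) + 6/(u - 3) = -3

Multiply both sides by (u + 2)(u - 3):
5(u - 3) + 6(u + 2) = -3(u + 2)(u - 3).
Expand and collect terms: -3u^2 - 8u + 21 = 0.
By the quadratic formula, u = (8 +/- sqrt(316)) / -6, so u ~= -4.2961 or u ~= 1.6294.
Neither value makes a denominator zero (u != -2, u != 3), so both are valid.

u = -4.2961 or u = 1.6294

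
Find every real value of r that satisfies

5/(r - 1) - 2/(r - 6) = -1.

r = -3.099 or r = 7.099

Multiply both sides by (r - 1)(r - 6):
5(r - 6) - 2(r - 1) = -(r - 1)(r - 6).
Expand and collect terms: -r² + 4r + 22 = 0.
By the quadratic formula, r = (-4 ± √104) / -2, so r ≈ -3.099 or r ≈ 7.099.
Neither value makes a denominator zero (r ≠ 1, r ≠ 6), so both are valid.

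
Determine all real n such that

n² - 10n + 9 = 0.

Factor: (n - 1)(n - 9) = 0.
So n = 1 or n = 9.

n = 1 or n = 9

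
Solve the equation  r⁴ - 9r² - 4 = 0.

r = -3.0699 or r = 3.0699

Let u = r². The equation becomes u² - 9u - 4 = 0.
By the quadratic formula, u = 9/2 + √(97)/2 or u = 9/2 - √(97)/2.
r² = 9/2 + √(97)/2 gives r = ±√(9/2 + √(97)/2) ≈ ±3.0699.
r² = 9/2 - √(97)/2 < 0 has no real solution.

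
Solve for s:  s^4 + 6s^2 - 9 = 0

Let u = s^2. The equation becomes u^2 + 6u - 9 = 0.
By the quadratic formula, u = -3 + 3*sqrt(2) or u = -3*sqrt(2) - 3.
s^2 = -3 + 3*sqrt(2) gives s = +/-sqrt(-3 + 3*sqrt(2)) ~= +/-1.1147.
s^2 = -3*sqrt(2) - 3 < 0 has no real solution.

s = -1.1147 or s = 1.1147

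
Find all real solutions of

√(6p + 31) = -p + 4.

Square both sides: 6p + 31 = (-p + 4)².
Expand and rearrange: p² - 14p - 15 = 0.
Solving gives p = 15 or p = -1.
Check each candidate in the original equation:
  p = 15: √(121) = 11, while -p + 4 = -11 — extraneous.
  p = -1: √(25) = 5, while -p + 4 = 5 — valid.

p = -1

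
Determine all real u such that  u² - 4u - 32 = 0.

u = -4 or u = 8

Factor: (u - 8)(u + 4) = 0.
So u = 8 or u = -4.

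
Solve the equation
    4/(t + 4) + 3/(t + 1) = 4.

Multiply both sides by (t + 4)(t + 1):
4(t + 1) + 3(t + 4) = 4(t + 4)(t + 1).
Expand and collect terms: 4t^2 + 13t = 0.
Factor or apply the quadratic formula: t = 0 or t = -3.25.
Neither value makes a denominator zero (t != -4, t != -1), so both are valid.

t = -3.25 or t = 0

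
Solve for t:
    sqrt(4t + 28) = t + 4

Square both sides: 4t + 28 = (t + 4)^2.
Expand and rearrange: t^2 + 4t - 12 = 0.
Solving gives t = 2 or t = -6.
Check each candidate in the original equation:
  t = 2: sqrt(36) = 6, while t + 4 = 6 — valid.
  t = -6: sqrt(4) = 2, while t + 4 = -2 — extraneous.

t = 2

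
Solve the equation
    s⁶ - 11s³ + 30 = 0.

s = 1.71 or s = 1.8171

Let u = s³. The equation becomes u² - 11u + 30 = 0.
Factor: (u - 5)(u - 6) = 0, so u = 5 or u = 6.
s³ = 5 gives s = ∛(5) ≈ 1.71.
s³ = 6 gives s = ∛(6) ≈ 1.8171.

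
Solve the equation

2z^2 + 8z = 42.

z = -7 or z = 3

Bring every term to one side: 2z^2 + 8z - 42 = 0.
Factor: 2(z + 7)(z - 3) = 0.
So z = -7 or z = 3.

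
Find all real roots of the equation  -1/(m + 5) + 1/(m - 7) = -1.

Multiply both sides by (m + 5)(m - 7):
-(m - 7) + (m + 5) = -(m + 5)(m - 7).
Expand and collect terms: -m^2 + 2m + 23 = 0.
By the quadratic formula, m = (-2 +/- sqrt(96)) / -2, so m ~= -3.899 or m ~= 5.899.
Neither value makes a denominator zero (m != -5, m != 7), so both are valid.

m = -3.899 or m = 5.899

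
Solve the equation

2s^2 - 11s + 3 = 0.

Discriminant: (-11)^2 - 4*2*3 = 97.
Quadratic formula: s = (11 +/- sqrt(97)) / 4.
So s = sqrt(97)/4 + 11/4 ~= 5.2122 or s = 11/4 - sqrt(97)/4 ~= 0.2878.

s = 0.2878 or s = 5.2122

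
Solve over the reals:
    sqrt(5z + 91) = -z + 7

Square both sides: 5z + 91 = (-z + 7)^2.
Expand and rearrange: z^2 - 19z - 42 = 0.
Solving gives z = 21 or z = -2.
Check each candidate in the original equation:
  z = 21: sqrt(196) = 14, while -z + 7 = -14 — extraneous.
  z = -2: sqrt(81) = 9, while -z + 7 = 9 — valid.

z = -2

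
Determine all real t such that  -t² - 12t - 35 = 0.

Factor: -1(t + 7)(t + 5) = 0.
So t = -7 or t = -5.

t = -7 or t = -5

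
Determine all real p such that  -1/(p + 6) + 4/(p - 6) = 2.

p = -6.4307 or p = 7.9307

Multiply both sides by (p + 6)(p - 6):
-(p - 6) + 4(p + 6) = 2(p + 6)(p - 6).
Expand and collect terms: 2p^2 - 3p - 102 = 0.
By the quadratic formula, p = (3 +/- sqrt(825)) / 4, so p ~= 7.9307 or p ~= -6.4307.
Neither value makes a denominator zero (p != -6, p != 6), so both are valid.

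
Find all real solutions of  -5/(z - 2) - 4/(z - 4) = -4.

Multiply both sides by (z - 2)(z - 4):
-5(z - 4) - 4(z - 2) = -4(z - 2)(z - 4).
Expand and collect terms: -4z² + 33z - 60 = 0.
By the quadratic formula, z = (-33 ± √129) / -8, so z ≈ 2.7053 or z ≈ 5.5447.
Neither value makes a denominator zero (z ≠ 2, z ≠ 4), so both are valid.

z = 2.7053 or z = 5.5447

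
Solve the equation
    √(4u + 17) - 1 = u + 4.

Isolate the radical: √(4u + 17) = u + 5.
Square both sides: 4u + 17 = (u + 5)².
Expand and rearrange: u² + 6u + 8 = 0.
Solving gives u = -2 or u = -4.
Check each candidate in the original equation:
  u = -2: √(9) = 3, while u + 5 = 3 — valid.
  u = -4: √(1) = 1, while u + 5 = 1 — valid.

u = -4 or u = -2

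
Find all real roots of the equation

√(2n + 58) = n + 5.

Square both sides: 2n + 58 = (n + 5)².
Expand and rearrange: n² + 8n - 33 = 0.
Solving gives n = 3 or n = -11.
Check each candidate in the original equation:
  n = 3: √(64) = 8, while n + 5 = 8 — valid.
  n = -11: √(36) = 6, while n + 5 = -6 — extraneous.

n = 3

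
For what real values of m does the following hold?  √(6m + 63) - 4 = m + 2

m = 3

Isolate the radical: √(6m + 63) = m + 6.
Square both sides: 6m + 63 = (m + 6)².
Expand and rearrange: m² + 6m - 27 = 0.
Solving gives m = 3 or m = -9.
Check each candidate in the original equation:
  m = 3: √(81) = 9, while m + 6 = 9 — valid.
  m = -9: √(9) = 3, while m + 6 = -3 — extraneous.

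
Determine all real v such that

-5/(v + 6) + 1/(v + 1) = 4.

v = -7.2016 or v = -0.7984

Multiply both sides by (v + 6)(v + 1):
-5(v + 1) + (v + 6) = 4(v + 6)(v + 1).
Expand and collect terms: 4v² + 32v + 23 = 0.
By the quadratic formula, v = (-32 ± √656) / 8, so v ≈ -0.7984 or v ≈ -7.2016.
Neither value makes a denominator zero (v ≠ -6, v ≠ -1), so both are valid.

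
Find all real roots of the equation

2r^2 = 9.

Rearrange to standard form: 2r^2 - 9 = 0.
Discriminant: (0)^2 - 4*2*(-9) = 72.
Quadratic formula: r = (0 +/- sqrt(72)) / 4.
So r = 3*sqrt(2)/2 ~= 2.1213 or r = -3*sqrt(2)/2 ~= -2.1213.

r = -2.1213 or r = 2.1213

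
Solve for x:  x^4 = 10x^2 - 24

x = -2.4495 or x = -2 or x = 2 or x = 2.4495

Let u = x^2. The equation becomes u^2 - 10u + 24 = 0.
Factor: (u - 4)(u - 6) = 0, so u = 4 or u = 6.
x^2 = 4 gives x = +/-2.
x^2 = 6 gives x = +/-sqrt(6) ~= +/-2.4495.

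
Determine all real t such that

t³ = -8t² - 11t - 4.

t = -6.3723 or t = -1 or t = -0.6277

Rearrange: t³ + 8t² + 11t + 4 = 0.
Possible rational roots are divisors of 4. Testing t = -1 gives 0, so (t + 1) is a factor.
Divide: t³ + 8t² + 11t + 4 = (t + 1)(t² + 7t + 4).
Apply the quadratic formula to t² + 7t + 4 = 0: t = (-7 ± √33)/2, i.e. t ≈ -0.6277 or t ≈ -6.3723.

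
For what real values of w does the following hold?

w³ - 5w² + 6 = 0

Possible rational roots are divisors of 6. Testing w = -1 gives 0, so (w + 1) is a factor.
Divide: w³ - 5w² + 6 = (w + 1)(w² - 6w + 6).
Apply the quadratic formula to w² - 6w + 6 = 0: w = (6 ± √12)/2, i.e. w ≈ 4.7321 or w ≈ 1.2679.

w = -1 or w = 1.2679 or w = 4.7321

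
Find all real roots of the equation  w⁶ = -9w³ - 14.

w = -1.9129 or w = -1.2599

Let u = w³. The equation becomes u² + 9u + 14 = 0.
Factor: (u + 2)(u + 7) = 0, so u = -2 or u = -7.
w³ = -2 gives w = -∛(2) ≈ -1.2599.
w³ = -7 gives w = -∛(7) ≈ -1.9129.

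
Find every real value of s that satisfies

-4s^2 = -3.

Rearrange to standard form: -4s^2 + 3 = 0.
Discriminant: (0)^2 - 4*(-4)*3 = 48.
Quadratic formula: s = (0 +/- sqrt(48)) / (-8).
So s = -sqrt(3)/2 ~= -0.866 or s = sqrt(3)/2 ~= 0.866.

s = -0.866 or s = 0.866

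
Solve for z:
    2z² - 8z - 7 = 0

Discriminant: (-8)² − 4·2·(-7) = 120.
Quadratic formula: z = (8 ± √120) / 4.
So z = 2 + √(30)/2 ≈ 4.7386 or z = 2 - √(30)/2 ≈ -0.7386.

z = -0.7386 or z = 4.7386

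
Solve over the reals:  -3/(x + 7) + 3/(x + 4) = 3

x = -7.7913 or x = -3.2087

Multiply both sides by (x + 7)(x + 4):
-3(x + 4) + 3(x + 7) = 3(x + 7)(x + 4).
Expand and collect terms: 3x^2 + 33x + 75 = 0.
By the quadratic formula, x = (-33 +/- sqrt(189)) / 6, so x ~= -3.2087 or x ~= -7.7913.
Neither value makes a denominator zero (x != -7, x != -4), so both are valid.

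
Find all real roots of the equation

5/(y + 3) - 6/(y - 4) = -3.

y = -4.3444 or y = 5.6778

Multiply both sides by (y + 3)(y - 4):
5(y - 4) - 6(y + 3) = -3(y + 3)(y - 4).
Expand and collect terms: -3y² + 4y + 74 = 0.
By the quadratic formula, y = (-4 ± √904) / -6, so y ≈ -4.3444 or y ≈ 5.6778.
Neither value makes a denominator zero (y ≠ -3, y ≠ 4), so both are valid.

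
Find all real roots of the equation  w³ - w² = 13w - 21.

Rearrange: w³ - w² - 13w + 21 = 0.
Possible rational roots are divisors of 21. Testing w = 3 gives 0, so (w - 3) is a factor.
Divide: w³ - w² - 13w + 21 = (w - 3)(w² + 2w - 7).
Apply the quadratic formula to w² + 2w - 7 = 0: w = (-2 ± √32)/2, i.e. w ≈ 1.8284 or w ≈ -3.8284.

w = -3.8284 or w = 1.8284 or w = 3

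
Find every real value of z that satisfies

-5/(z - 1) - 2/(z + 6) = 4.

Multiply both sides by (z - 1)(z + 6):
-5(z + 6) - 2(z - 1) = 4(z - 1)(z + 6).
Expand and collect terms: 4z² + 27z + 4 = 0.
By the quadratic formula, z = (-27 ± √665) / 8, so z ≈ -0.1516 or z ≈ -6.5984.
Neither value makes a denominator zero (z ≠ 1, z ≠ -6), so both are valid.

z = -6.5984 or z = -0.1516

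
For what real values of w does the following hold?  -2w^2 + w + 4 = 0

Discriminant: (1)^2 - 4*(-2)*4 = 33.
Quadratic formula: w = (-1 +/- sqrt(33)) / (-4).
So w = 1/4 - sqrt(33)/4 ~= -1.1861 or w = 1/4 + sqrt(33)/4 ~= 1.6861.

w = -1.1861 or w = 1.6861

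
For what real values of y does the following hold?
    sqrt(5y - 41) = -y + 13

Square both sides: 5y - 41 = (-y + 13)^2.
Expand and rearrange: y^2 - 31y + 210 = 0.
Solving gives y = 21 or y = 10.
Check each candidate in the original equation:
  y = 21: sqrt(64) = 8, while -y + 13 = -8 — extraneous.
  y = 10: sqrt(9) = 3, while -y + 13 = 3 — valid.

y = 10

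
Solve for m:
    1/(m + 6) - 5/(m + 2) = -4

Multiply both sides by (m + 6)(m + 2):
(m + 2) - 5(m + 6) = -4(m + 6)(m + 2).
Expand and collect terms: -4m^2 - 28m - 20 = 0.
By the quadratic formula, m = (28 +/- sqrt(464)) / -8, so m ~= -6.1926 or m ~= -0.8074.
Neither value makes a denominator zero (m != -6, m != -2), so both are valid.

m = -6.1926 or m = -0.8074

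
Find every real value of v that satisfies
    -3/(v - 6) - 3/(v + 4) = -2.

Multiply both sides by (v - 6)(v + 4):
-3(v + 4) - 3(v - 6) = -2(v - 6)(v + 4).
Expand and collect terms: -2v^2 + 10v + 42 = 0.
By the quadratic formula, v = (-10 +/- sqrt(436)) / -4, so v ~= -2.7202 or v ~= 7.7202.
Neither value makes a denominator zero (v != 6, v != -4), so both are valid.

v = -2.7202 or v = 7.7202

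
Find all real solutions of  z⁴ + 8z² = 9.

Let u = z². The equation becomes u² + 8u - 9 = 0.
Factor: (u + 9)(u - 1) = 0, so u = -9 or u = 1.
z² = -9 < 0 has no real solution.
z² = 1 gives z = ±1.

z = -1 or z = 1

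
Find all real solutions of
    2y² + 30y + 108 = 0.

Factor: 2(y + 6)(y + 9) = 0.
So y = -6 or y = -9.

y = -9 or y = -6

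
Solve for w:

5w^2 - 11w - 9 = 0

w = -0.6349 or w = 2.8349

Discriminant: (-11)^2 - 4*5*(-9) = 301.
Quadratic formula: w = (11 +/- sqrt(301)) / 10.
So w = 11/10 + sqrt(301)/10 ~= 2.8349 or w = 11/10 - sqrt(301)/10 ~= -0.6349.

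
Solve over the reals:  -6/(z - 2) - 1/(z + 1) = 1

Multiply both sides by (z - 2)(z + 1):
-6(z + 1) - (z - 2) = (z - 2)(z + 1).
Expand and collect terms: z² + 6z + 2 = 0.
By the quadratic formula, z = (-6 ± √28) / 2, so z ≈ -0.3542 or z ≈ -5.6458.
Neither value makes a denominator zero (z ≠ 2, z ≠ -1), so both are valid.

z = -5.6458 or z = -0.3542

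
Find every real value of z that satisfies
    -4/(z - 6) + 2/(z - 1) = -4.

Multiply both sides by (z - 6)(z - 1):
-4(z - 1) + 2(z - 6) = -4(z - 6)(z - 1).
Expand and collect terms: -4z^2 + 30z - 16 = 0.
By the quadratic formula, z = (-30 +/- sqrt(644)) / -8, so z ~= 0.5779 or z ~= 6.9221.
Neither value makes a denominator zero (z != 6, z != 1), so both are valid.

z = 0.5779 or z = 6.9221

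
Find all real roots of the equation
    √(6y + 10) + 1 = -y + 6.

y = 1

Isolate the radical: √(6y + 10) = -y + 5.
Square both sides: 6y + 10 = (-y + 5)².
Expand and rearrange: y² - 16y + 15 = 0.
Solving gives y = 15 or y = 1.
Check each candidate in the original equation:
  y = 15: √(100) = 10, while -y + 5 = -10 — extraneous.
  y = 1: √(16) = 4, while -y + 5 = 4 — valid.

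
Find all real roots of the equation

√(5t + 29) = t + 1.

Square both sides: 5t + 29 = (t + 1)².
Expand and rearrange: t² - 3t - 28 = 0.
Solving gives t = 7 or t = -4.
Check each candidate in the original equation:
  t = 7: √(64) = 8, while t + 1 = 8 — valid.
  t = -4: √(9) = 3, while t + 1 = -3 — extraneous.

t = 7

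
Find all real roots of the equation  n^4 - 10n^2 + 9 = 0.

n = -3 or n = -1 or n = 1 or n = 3

Let u = n^2. The equation becomes u^2 - 10u + 9 = 0.
Factor: (u - 1)(u - 9) = 0, so u = 1 or u = 9.
n^2 = 1 gives n = +/-1.
n^2 = 9 gives n = +/-3.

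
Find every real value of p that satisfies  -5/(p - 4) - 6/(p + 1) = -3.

p = 0.3706 or p = 6.2961

Multiply both sides by (p - 4)(p + 1):
-5(p + 1) - 6(p - 4) = -3(p - 4)(p + 1).
Expand and collect terms: -3p^2 + 20p - 7 = 0.
By the quadratic formula, p = (-20 +/- sqrt(316)) / -6, so p ~= 0.3706 or p ~= 6.2961.
Neither value makes a denominator zero (p != 4, p != -1), so both are valid.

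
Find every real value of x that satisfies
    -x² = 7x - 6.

Rearrange to standard form: -x² - 7x + 6 = 0.
Discriminant: (-7)² − 4·(-1)·6 = 73.
Quadratic formula: x = (7 ± √73) / (-2).
So x = -√(73)/2 - 7/2 ≈ -7.772 or x = -7/2 + √(73)/2 ≈ 0.772.

x = -7.772 or x = 0.772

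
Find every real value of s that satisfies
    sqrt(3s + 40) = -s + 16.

Square both sides: 3s + 40 = (-s + 16)^2.
Expand and rearrange: s^2 - 35s + 216 = 0.
Solving gives s = 27 or s = 8.
Check each candidate in the original equation:
  s = 27: sqrt(121) = 11, while -s + 16 = -11 — extraneous.
  s = 8: sqrt(64) = 8, while -s + 16 = 8 — valid.

s = 8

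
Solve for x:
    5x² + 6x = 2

Rearrange to standard form: 5x² + 6x - 2 = 0.
Discriminant: (6)² − 4·5·(-2) = 76.
Quadratic formula: x = (-6 ± √76) / 10.
So x = -3/5 + √(19)/5 ≈ 0.2718 or x = -√(19)/5 - 3/5 ≈ -1.4718.

x = -1.4718 or x = 0.2718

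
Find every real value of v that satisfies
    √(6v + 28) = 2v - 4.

v = 6

Square both sides: 6v + 28 = (2v - 4)².
Expand and rearrange: 4v² - 22v - 12 = 0.
Solving gives v = 6 or v = -0.5.
Check each candidate in the original equation:
  v = 6: √(64) = 8, while 2v - 4 = 8 — valid.
  v = -0.5: √(25) = 5, while 2v - 4 = -5 — extraneous.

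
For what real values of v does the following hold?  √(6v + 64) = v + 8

Square both sides: 6v + 64 = (v + 8)².
Expand and rearrange: v² + 10v = 0.
Solving gives v = 0 or v = -10.
Check each candidate in the original equation:
  v = 0: √(64) = 8, while v + 8 = 8 — valid.
  v = -10: √(4) = 2, while v + 8 = -2 — extraneous.

v = 0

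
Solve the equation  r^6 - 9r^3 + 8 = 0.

r = 1 or r = 2

Let u = r^3. The equation becomes u^2 - 9u + 8 = 0.
Factor: (u - 1)(u - 8) = 0, so u = 1 or u = 8.
r^3 = 1 gives r = 1.
r^3 = 8 gives r = 2.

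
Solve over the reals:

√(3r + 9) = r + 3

r = -3 or r = 0

Square both sides: 3r + 9 = (r + 3)².
Expand and rearrange: r² + 3r = 0.
Solving gives r = 0 or r = -3.
Check each candidate in the original equation:
  r = 0: √(9) = 3, while r + 3 = 3 — valid.
  r = -3: √(0) = 0, while r + 3 = 0 — valid.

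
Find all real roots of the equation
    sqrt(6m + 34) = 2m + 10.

Square both sides: 6m + 34 = (2m + 10)^2.
Expand and rearrange: 4m^2 + 34m + 66 = 0.
Solving gives m = -3 or m = -5.5.
Check each candidate in the original equation:
  m = -3: sqrt(16) = 4, while 2m + 10 = 4 — valid.
  m = -5.5: sqrt(1) = 1, while 2m + 10 = -1 — extraneous.

m = -3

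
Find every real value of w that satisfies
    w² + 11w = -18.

w = -9 or w = -2

Bring every term to one side: w² + 11w + 18 = 0.
Factor: (w + 9)(w + 2) = 0.
So w = -9 or w = -2.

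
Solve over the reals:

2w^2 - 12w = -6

w = 0.5505 or w = 5.4495

Rearrange to standard form: 2w^2 - 12w + 6 = 0.
Discriminant: (-12)^2 - 4*2*6 = 96.
Quadratic formula: w = (12 +/- sqrt(96)) / 4.
So w = sqrt(6) + 3 ~= 5.4495 or w = 3 - sqrt(6) ~= 0.5505.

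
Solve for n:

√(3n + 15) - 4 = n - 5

Isolate the radical: √(3n + 15) = n - 1.
Square both sides: 3n + 15 = (n - 1)².
Expand and rearrange: n² - 5n - 14 = 0.
Solving gives n = 7 or n = -2.
Check each candidate in the original equation:
  n = 7: √(36) = 6, while n - 1 = 6 — valid.
  n = -2: √(9) = 3, while n - 1 = -3 — extraneous.

n = 7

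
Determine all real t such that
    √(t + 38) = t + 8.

Square both sides: t + 38 = (t + 8)².
Expand and rearrange: t² + 15t + 26 = 0.
Solving gives t = -2 or t = -13.
Check each candidate in the original equation:
  t = -2: √(36) = 6, while t + 8 = 6 — valid.
  t = -13: √(25) = 5, while t + 8 = -5 — extraneous.

t = -2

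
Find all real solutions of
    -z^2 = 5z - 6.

Bring every term to one side: -z^2 - 5z + 6 = 0.
Factor: -1(z - 1)(z + 6) = 0.
So z = 1 or z = -6.

z = -6 or z = 1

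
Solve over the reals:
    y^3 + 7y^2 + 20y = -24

y = -3

Rearrange: y^3 + 7y^2 + 20y + 24 = 0.
Possible rational roots are divisors of 24. Testing y = -3 gives 0, so (y + 3) is a factor.
Divide: y^3 + 7y^2 + 20y + 24 = (y + 3)(y^2 + 4y + 8).
The quadratic y^2 + 4y + 8 has discriminant -16 < 0, so no further real roots.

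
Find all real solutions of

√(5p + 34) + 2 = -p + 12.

p = 3

Isolate the radical: √(5p + 34) = -p + 10.
Square both sides: 5p + 34 = (-p + 10)².
Expand and rearrange: p² - 25p + 66 = 0.
Solving gives p = 22 or p = 3.
Check each candidate in the original equation:
  p = 22: √(144) = 12, while -p + 10 = -12 — extraneous.
  p = 3: √(49) = 7, while -p + 10 = 7 — valid.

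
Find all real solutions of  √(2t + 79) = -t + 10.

Square both sides: 2t + 79 = (-t + 10)².
Expand and rearrange: t² - 22t + 21 = 0.
Solving gives t = 21 or t = 1.
Check each candidate in the original equation:
  t = 21: √(121) = 11, while -t + 10 = -11 — extraneous.
  t = 1: √(81) = 9, while -t + 10 = 9 — valid.

t = 1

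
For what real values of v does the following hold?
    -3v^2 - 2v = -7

Rearrange to standard form: -3v^2 - 2v + 7 = 0.
Discriminant: (-2)^2 - 4*(-3)*7 = 88.
Quadratic formula: v = (2 +/- sqrt(88)) / (-6).
So v = -sqrt(22)/3 - 1/3 ~= -1.8968 or v = -1/3 + sqrt(22)/3 ~= 1.2301.

v = -1.8968 or v = 1.2301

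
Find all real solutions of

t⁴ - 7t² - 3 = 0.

t = -2.7212 or t = 2.7212

Let u = t². The equation becomes u² - 7u - 3 = 0.
By the quadratic formula, u = 7/2 + √(61)/2 or u = 7/2 - √(61)/2.
t² = 7/2 + √(61)/2 gives t = ±√(7/2 + √(61)/2) ≈ ±2.7212.
t² = 7/2 - √(61)/2 < 0 has no real solution.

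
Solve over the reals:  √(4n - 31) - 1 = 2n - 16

Isolate the radical: √(4n - 31) = 2n - 15.
Square both sides: 4n - 31 = (2n - 15)².
Expand and rearrange: 4n² - 64n + 256 = 0.
This gives the repeated root n = 8.
Check in the original equation:
  n = 8: √(1) = 1, while 2n - 15 = 1 — valid.

n = 8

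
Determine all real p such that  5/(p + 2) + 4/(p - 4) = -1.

p = -9.1789 or p = 2.1789

Multiply both sides by (p + 2)(p - 4):
5(p - 4) + 4(p + 2) = -(p + 2)(p - 4).
Expand and collect terms: -p^2 - 7p + 20 = 0.
By the quadratic formula, p = (7 +/- sqrt(129)) / -2, so p ~= -9.1789 or p ~= 2.1789.
Neither value makes a denominator zero (p != -2, p != 4), so both are valid.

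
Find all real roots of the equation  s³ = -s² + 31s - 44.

s = -6.6533 or s = 1.6533 or s = 4

Rearrange: s³ + s² - 31s + 44 = 0.
Possible rational roots are divisors of 44. Testing s = 4 gives 0, so (s - 4) is a factor.
Divide: s³ + s² - 31s + 44 = (s - 4)(s² + 5s - 11).
Apply the quadratic formula to s² + 5s - 11 = 0: s = (-5 ± √69)/2, i.e. s ≈ 1.6533 or s ≈ -6.6533.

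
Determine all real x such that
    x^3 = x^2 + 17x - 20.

x = -4.1926 or x = 1.1926 or x = 4

Rearrange: x^3 - x^2 - 17x + 20 = 0.
Possible rational roots are divisors of 20. Testing x = 4 gives 0, so (x - 4) is a factor.
Divide: x^3 - x^2 - 17x + 20 = (x - 4)(x^2 + 3x - 5).
Apply the quadratic formula to x^2 + 3x - 5 = 0: x = (-3 +/- sqrt(29))/2, i.e. x ~= 1.1926 or x ~= -4.1926.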